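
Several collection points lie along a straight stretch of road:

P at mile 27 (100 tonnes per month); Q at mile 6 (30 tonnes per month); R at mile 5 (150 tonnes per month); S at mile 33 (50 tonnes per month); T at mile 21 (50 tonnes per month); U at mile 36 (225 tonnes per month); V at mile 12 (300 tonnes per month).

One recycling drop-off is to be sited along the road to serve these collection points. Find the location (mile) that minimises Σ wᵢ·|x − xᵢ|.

For a sum of weighted absolute distances on a line, the optimum is the weighted median (not the mean). Total weight W = 905; half-weight = 452.5.
Sort by position and accumulate weight:
  mile 5 (R, w=150) → cum 150
  mile 6 (Q, w=30) → cum 180
  mile 12 (V, w=300) → cum 480  ≥ 452.5 → median here
  mile 21 (T, w=50) → cum 530
  mile 27 (P, w=100) → cum 630
  mile 33 (S, w=50) → cum 680
  mile 36 (U, w=225) → cum 905
Optimal location: mile 12.

x = 12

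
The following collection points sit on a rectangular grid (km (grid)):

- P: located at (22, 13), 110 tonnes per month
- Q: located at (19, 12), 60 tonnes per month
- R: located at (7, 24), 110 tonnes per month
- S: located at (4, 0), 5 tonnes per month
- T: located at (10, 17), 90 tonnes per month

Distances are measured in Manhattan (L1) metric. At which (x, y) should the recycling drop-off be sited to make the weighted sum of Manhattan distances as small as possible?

(10, 17)

Manhattan distance separates: Σwᵢ(|x−xᵢ|+|y−yᵢ|) = Σwᵢ|x−xᵢ| + Σwᵢ|y−yᵢ|, so x and y are optimised independently as 1-D weighted medians.
Total weight W = 375; half = 187.5.
x-coordinate, sorted with cumulative weight:
  x=4 (S, w=5) cum 5
  x=7 (R, w=110) cum 115
  x=10 (T, w=90) cum 205  ← median
  x=19 (Q, w=60) cum 265
  x=22 (P, w=110) cum 375
⇒ x* = 10
y-coordinate, sorted with cumulative weight:
  y=0 (S, w=5) cum 5
  y=12 (Q, w=60) cum 65
  y=13 (P, w=110) cum 175
  y=17 (T, w=90) cum 265  ← median
  y=24 (R, w=110) cum 375
⇒ y* = 17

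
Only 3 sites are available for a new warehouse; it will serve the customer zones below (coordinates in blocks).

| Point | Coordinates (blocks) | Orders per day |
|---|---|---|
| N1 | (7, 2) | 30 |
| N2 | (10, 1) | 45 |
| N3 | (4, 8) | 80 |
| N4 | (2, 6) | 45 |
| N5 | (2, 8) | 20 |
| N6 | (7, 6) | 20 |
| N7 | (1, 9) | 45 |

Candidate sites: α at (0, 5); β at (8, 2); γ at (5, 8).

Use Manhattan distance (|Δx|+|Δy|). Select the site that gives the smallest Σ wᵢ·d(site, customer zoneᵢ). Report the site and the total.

γ, total 1450 blocks

Total weighted distance at each candidate:
  α (0, 5): total = 2110
  β (8, 2): total = 2385
  γ (5, 8): total = 1450
Minimum is at γ with total 1450 blocks.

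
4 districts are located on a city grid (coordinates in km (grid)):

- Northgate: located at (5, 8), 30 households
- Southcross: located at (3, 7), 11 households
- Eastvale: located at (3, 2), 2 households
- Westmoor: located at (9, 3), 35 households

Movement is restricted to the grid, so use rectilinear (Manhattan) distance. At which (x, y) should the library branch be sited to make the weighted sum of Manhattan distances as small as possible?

Manhattan distance separates: Σwᵢ(|x−xᵢ|+|y−yᵢ|) = Σwᵢ|x−xᵢ| + Σwᵢ|y−yᵢ|, so x and y are optimised independently as 1-D weighted medians.
Total weight W = 78; half = 39.
x-coordinate, sorted with cumulative weight:
  x=3 (Southcross, w=11) cum 11
  x=3 (Eastvale, w=2) cum 13
  x=5 (Northgate, w=30) cum 43  ← median
  x=9 (Westmoor, w=35) cum 78
⇒ x* = 5
y-coordinate, sorted with cumulative weight:
  y=2 (Eastvale, w=2) cum 2
  y=3 (Westmoor, w=35) cum 37
  y=7 (Southcross, w=11) cum 48  ← median
  y=8 (Northgate, w=30) cum 78
⇒ y* = 7

(5, 7)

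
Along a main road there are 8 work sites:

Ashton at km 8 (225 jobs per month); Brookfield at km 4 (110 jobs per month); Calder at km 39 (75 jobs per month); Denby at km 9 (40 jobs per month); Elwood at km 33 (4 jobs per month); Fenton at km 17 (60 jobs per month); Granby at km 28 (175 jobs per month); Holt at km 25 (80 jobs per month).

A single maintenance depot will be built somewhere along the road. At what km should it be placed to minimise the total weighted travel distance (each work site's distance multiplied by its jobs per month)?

For a sum of weighted absolute distances on a line, the optimum is the weighted median (not the mean). Total weight W = 769; half-weight = 384.5.
Sort by position and accumulate weight:
  km 4 (Brookfield, w=110) → cum 110
  km 8 (Ashton, w=225) → cum 335
  km 9 (Denby, w=40) → cum 375
  km 17 (Fenton, w=60) → cum 435  ≥ 384.5 → median here
  km 25 (Holt, w=80) → cum 515
  km 28 (Granby, w=175) → cum 690
  km 33 (Elwood, w=4) → cum 694
  km 39 (Calder, w=75) → cum 769
Optimal location: km 17.

x = 17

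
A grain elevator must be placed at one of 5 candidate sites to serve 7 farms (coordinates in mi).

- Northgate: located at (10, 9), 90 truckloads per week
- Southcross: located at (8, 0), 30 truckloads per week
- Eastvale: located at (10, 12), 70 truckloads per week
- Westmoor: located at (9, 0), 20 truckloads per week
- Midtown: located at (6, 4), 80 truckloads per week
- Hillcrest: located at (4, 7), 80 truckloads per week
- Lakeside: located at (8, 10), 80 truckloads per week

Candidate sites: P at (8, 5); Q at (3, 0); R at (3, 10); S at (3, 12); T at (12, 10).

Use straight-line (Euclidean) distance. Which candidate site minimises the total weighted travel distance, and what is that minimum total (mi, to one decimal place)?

Total weighted distance at each candidate:
  P (8, 5): total = 2100.7
  Q (3, 0): total = 4128.7
  R (3, 10): total = 2904.3
  S (3, 12): total = 3356.0
  T (12, 10): total = 2613.5
Minimum is at P with total 2100.7 mi.

P, total 2100.7 mi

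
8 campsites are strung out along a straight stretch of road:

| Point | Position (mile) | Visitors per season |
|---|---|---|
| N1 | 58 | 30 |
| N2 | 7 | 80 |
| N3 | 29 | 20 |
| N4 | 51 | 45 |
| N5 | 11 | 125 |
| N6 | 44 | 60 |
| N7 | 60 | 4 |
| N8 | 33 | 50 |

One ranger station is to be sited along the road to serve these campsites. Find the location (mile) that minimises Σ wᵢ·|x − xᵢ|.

For a sum of weighted absolute distances on a line, the optimum is the weighted median (not the mean). Total weight W = 414; half-weight = 207.
Sort by position and accumulate weight:
  mile 7 (N2, w=80) → cum 80
  mile 11 (N5, w=125) → cum 205
  mile 29 (N3, w=20) → cum 225  ≥ 207 → median here
  mile 33 (N8, w=50) → cum 275
  mile 44 (N6, w=60) → cum 335
  mile 51 (N4, w=45) → cum 380
  mile 58 (N1, w=30) → cum 410
  mile 60 (N7, w=4) → cum 414
Optimal location: mile 29.

x = 29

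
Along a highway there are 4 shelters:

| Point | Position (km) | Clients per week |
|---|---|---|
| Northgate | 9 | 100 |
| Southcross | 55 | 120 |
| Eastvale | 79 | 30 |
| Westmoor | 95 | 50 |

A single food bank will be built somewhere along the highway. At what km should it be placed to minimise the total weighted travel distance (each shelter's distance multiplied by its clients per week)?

For a sum of weighted absolute distances on a line, the optimum is the weighted median (not the mean). Total weight W = 300; half-weight = 150.
Sort by position and accumulate weight:
  km 9 (Northgate, w=100) → cum 100
  km 55 (Southcross, w=120) → cum 220  ≥ 150 → median here
  km 79 (Eastvale, w=30) → cum 250
  km 95 (Westmoor, w=50) → cum 300
Optimal location: km 55.

x = 55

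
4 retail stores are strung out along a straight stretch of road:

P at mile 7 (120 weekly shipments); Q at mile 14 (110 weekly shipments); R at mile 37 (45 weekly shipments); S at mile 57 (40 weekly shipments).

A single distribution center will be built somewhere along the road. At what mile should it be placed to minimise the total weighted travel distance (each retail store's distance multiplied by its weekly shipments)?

For a sum of weighted absolute distances on a line, the optimum is the weighted median (not the mean). Total weight W = 315; half-weight = 157.5.
Sort by position and accumulate weight:
  mile 7 (P, w=120) → cum 120
  mile 14 (Q, w=110) → cum 230  ≥ 157.5 → median here
  mile 37 (R, w=45) → cum 275
  mile 57 (S, w=40) → cum 315
Optimal location: mile 14.

x = 14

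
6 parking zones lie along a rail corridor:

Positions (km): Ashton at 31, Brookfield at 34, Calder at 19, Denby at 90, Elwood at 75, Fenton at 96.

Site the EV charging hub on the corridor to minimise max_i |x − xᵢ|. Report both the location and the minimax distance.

location 57.5, max distance 38.5

The 1-center on a line is the midpoint of the two extreme points: leftmost at 19, rightmost at 96.
Optimal location = (19 + 96)/2 = 57.5; maximum distance = (96 − 19)/2 = 38.5.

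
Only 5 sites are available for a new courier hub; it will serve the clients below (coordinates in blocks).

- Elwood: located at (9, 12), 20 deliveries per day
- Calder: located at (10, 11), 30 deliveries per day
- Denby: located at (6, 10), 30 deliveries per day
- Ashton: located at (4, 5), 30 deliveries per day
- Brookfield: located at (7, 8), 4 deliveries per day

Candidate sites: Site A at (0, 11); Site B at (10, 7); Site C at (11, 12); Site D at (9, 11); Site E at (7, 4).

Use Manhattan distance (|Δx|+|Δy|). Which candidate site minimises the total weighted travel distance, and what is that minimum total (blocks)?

Total weighted distance at each candidate:
  Site A (0, 11): total = 1050
  Site B (10, 7): total = 706
  Site C (11, 12): total = 762
  Site D (9, 11): total = 520
  Site E (7, 4): total = 846
Minimum is at Site D with total 520 blocks.

Site D, total 520 blocks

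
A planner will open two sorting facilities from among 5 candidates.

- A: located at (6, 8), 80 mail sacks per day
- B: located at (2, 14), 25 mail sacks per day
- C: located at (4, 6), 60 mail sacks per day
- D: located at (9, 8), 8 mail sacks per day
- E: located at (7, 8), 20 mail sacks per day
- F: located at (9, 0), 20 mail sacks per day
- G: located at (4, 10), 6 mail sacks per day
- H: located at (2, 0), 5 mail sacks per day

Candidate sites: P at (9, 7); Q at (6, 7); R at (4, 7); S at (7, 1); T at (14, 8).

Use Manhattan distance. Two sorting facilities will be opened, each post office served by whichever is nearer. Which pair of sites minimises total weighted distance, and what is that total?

Evaluate every pair (each demand assigned to the nearer of the two):
  {Q, R}: total = 700
  {Q, S}: total = 727
  {R, S}: total = 761
  {P, R}: total = 796
  {P, Q}: total = 808
  {Q, T}: total = 892
  {R, T}: total = 948
  {P, S}: total = 1236
  {P, T}: total = 1356
  {S, T}: total = 1912
Best pair: {Q, R} with total 700.

{Q, R}, total 700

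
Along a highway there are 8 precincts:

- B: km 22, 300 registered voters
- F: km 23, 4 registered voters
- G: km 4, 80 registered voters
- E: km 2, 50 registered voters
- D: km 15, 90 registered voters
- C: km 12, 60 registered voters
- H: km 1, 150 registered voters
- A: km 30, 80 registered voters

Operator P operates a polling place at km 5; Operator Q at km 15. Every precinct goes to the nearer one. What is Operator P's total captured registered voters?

The indifferent point is the midpoint (5+15)/2 = 10; precincts left of it (closer to Operator P at 5) go to Operator P, those right go to Operator Q.
  H at 1 (w=150) → Operator P
  E at 2 (w=50) → Operator P
  G at 4 (w=80) → Operator P
  C at 12 (w=60) → Operator Q
  D at 15 (w=90) → Operator Q
  B at 22 (w=300) → Operator Q
  F at 23 (w=4) → Operator Q
  A at 30 (w=80) → Operator Q
Operator P captures 280; Operator Q captures 534.

280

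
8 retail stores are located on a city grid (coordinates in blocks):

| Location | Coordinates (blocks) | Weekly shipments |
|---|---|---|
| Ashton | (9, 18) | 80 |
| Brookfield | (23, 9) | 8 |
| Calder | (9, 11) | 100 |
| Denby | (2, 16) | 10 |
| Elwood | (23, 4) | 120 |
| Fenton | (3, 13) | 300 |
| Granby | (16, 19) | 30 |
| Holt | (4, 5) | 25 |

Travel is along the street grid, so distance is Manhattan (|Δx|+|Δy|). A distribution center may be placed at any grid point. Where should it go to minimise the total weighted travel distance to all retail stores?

(9, 13)

Manhattan distance separates: Σwᵢ(|x−xᵢ|+|y−yᵢ|) = Σwᵢ|x−xᵢ| + Σwᵢ|y−yᵢ|, so x and y are optimised independently as 1-D weighted medians.
Total weight W = 673; half = 336.5.
x-coordinate, sorted with cumulative weight:
  x=2 (Denby, w=10) cum 10
  x=3 (Fenton, w=300) cum 310
  x=4 (Holt, w=25) cum 335
  x=9 (Ashton, w=80) cum 415  ← median
  x=9 (Calder, w=100) cum 515
  x=16 (Granby, w=30) cum 545
  x=23 (Brookfield, w=8) cum 553
  x=23 (Elwood, w=120) cum 673
⇒ x* = 9
y-coordinate, sorted with cumulative weight:
  y=4 (Elwood, w=120) cum 120
  y=5 (Holt, w=25) cum 145
  y=9 (Brookfield, w=8) cum 153
  y=11 (Calder, w=100) cum 253
  y=13 (Fenton, w=300) cum 553  ← median
  y=16 (Denby, w=10) cum 563
  y=18 (Ashton, w=80) cum 643
  y=19 (Granby, w=30) cum 673
⇒ y* = 13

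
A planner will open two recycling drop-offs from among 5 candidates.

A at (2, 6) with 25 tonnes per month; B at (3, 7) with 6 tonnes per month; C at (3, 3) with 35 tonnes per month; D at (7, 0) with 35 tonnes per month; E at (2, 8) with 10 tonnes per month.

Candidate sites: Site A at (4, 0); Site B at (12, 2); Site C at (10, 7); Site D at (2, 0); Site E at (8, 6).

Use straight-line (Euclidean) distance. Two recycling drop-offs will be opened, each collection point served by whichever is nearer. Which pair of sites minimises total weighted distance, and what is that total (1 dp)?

{Site A, Site E}, total 459.5

Evaluate every pair (each demand assigned to the nearer of the two):
  {Site A, Site E}: total = 459.5
  {Site A, Site D}: total = 488.1
  {Site A, Site C}: total = 496.4
  {Site A, Site B}: total = 498.7
  {Site D, Site E}: total = 529.5
  {Site C, Site D}: total = 557.7
  {Site B, Site D}: total = 558.1
  {Site B, Site E}: total = 636.4
  {Site C, Site E}: total = 660.8
  {Site B, Site C}: total = 794.8
Best pair: {Site A, Site E} with total 459.5.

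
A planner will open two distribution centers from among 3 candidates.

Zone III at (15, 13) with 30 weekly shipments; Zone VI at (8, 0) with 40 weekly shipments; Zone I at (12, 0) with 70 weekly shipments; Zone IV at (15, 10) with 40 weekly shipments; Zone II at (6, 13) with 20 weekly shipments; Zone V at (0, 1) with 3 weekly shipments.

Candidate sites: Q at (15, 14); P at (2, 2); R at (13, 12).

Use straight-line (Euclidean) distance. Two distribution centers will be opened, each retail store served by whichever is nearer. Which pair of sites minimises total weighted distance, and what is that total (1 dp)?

Evaluate every pair (each demand assigned to the nearer of the two):
  {P, R}: total = 1295.2
  {Q, P}: total = 1344.7
  {Q, R}: total = 1698.6
Best pair: {P, R} with total 1295.2.

{P, R}, total 1295.2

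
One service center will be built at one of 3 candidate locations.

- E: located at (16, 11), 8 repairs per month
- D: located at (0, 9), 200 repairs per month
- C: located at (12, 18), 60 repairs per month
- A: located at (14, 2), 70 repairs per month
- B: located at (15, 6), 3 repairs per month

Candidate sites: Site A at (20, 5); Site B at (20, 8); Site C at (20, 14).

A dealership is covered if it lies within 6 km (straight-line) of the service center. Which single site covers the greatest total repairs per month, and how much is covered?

Site B, covering 11

Coverage radius r = 6 km; a point is covered iff (Δx)²+(Δy)² ≤ 6² = 36.
  Site A (20, 5): covers {B} → 3
  Site B (20, 8): covers {E, B} → 11
  Site C (20, 14): covers {E} → 8
Maximum coverage at Site B: 11 repairs per month.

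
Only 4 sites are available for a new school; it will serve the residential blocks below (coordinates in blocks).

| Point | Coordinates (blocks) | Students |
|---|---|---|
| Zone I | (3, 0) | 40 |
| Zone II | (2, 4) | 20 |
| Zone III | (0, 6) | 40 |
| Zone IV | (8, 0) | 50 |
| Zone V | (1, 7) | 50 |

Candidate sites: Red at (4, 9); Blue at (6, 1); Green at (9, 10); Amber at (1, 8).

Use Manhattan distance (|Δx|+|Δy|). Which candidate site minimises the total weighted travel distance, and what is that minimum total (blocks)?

Amber, total 1420 blocks

Total weighted distance at each candidate:
  Red (4, 9): total = 1720
  Blue (6, 1): total = 1440
  Green (9, 10): total = 2520
  Amber (1, 8): total = 1420
Minimum is at Amber with total 1420 blocks.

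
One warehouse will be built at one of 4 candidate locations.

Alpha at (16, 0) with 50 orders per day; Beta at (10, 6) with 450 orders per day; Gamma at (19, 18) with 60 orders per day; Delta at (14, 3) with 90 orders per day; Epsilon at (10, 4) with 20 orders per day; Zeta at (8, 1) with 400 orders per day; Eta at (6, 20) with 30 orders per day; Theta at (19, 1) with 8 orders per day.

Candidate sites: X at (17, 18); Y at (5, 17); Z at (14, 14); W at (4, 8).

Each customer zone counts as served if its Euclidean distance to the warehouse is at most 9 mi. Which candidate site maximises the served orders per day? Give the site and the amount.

Coverage radius r = 9 mi; a point is covered iff (Δx)²+(Δy)² ≤ 9² = 81.
  X (17, 18): covers {Gamma} → 60
  Y (5, 17): covers {Eta} → 30
  Z (14, 14): covers {Beta, Gamma} → 510
  W (4, 8): covers {Beta, Epsilon, Zeta} → 870
Maximum coverage at W: 870 orders per day.

W, covering 870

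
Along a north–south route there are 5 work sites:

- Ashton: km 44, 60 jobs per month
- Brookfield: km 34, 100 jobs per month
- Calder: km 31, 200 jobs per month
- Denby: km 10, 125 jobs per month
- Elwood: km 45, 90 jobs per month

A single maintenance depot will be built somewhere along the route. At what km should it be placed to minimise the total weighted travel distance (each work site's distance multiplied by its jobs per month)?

x = 31

For a sum of weighted absolute distances on a line, the optimum is the weighted median (not the mean). Total weight W = 575; half-weight = 287.5.
Sort by position and accumulate weight:
  km 10 (Denby, w=125) → cum 125
  km 31 (Calder, w=200) → cum 325  ≥ 287.5 → median here
  km 34 (Brookfield, w=100) → cum 425
  km 44 (Ashton, w=60) → cum 485
  km 45 (Elwood, w=90) → cum 575
Optimal location: km 31.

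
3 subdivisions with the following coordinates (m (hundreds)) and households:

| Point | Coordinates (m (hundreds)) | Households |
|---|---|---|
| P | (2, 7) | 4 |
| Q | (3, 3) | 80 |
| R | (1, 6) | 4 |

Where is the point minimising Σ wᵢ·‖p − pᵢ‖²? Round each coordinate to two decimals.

(2.86, 3.32)

The minimiser of Σwᵢ‖p−pᵢ‖² is the weighted centroid p* = (Σwᵢpᵢ)/(Σwᵢ).
Σwᵢ = 88.
Σwᵢxᵢ = 4·2 + 80·3 + 4·1 = 252.
Σwᵢyᵢ = 4·7 + 80·3 + 4·6 = 292.
x* = 252/88 = 2.86, y* = 292/88 = 3.32.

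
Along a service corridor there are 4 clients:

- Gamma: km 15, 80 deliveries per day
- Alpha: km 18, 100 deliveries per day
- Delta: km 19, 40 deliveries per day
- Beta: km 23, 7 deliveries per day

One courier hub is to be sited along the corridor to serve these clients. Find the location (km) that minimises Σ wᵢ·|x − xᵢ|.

For a sum of weighted absolute distances on a line, the optimum is the weighted median (not the mean). Total weight W = 227; half-weight = 113.5.
Sort by position and accumulate weight:
  km 15 (Gamma, w=80) → cum 80
  km 18 (Alpha, w=100) → cum 180  ≥ 113.5 → median here
  km 19 (Delta, w=40) → cum 220
  km 23 (Beta, w=7) → cum 227
Optimal location: km 18.

x = 18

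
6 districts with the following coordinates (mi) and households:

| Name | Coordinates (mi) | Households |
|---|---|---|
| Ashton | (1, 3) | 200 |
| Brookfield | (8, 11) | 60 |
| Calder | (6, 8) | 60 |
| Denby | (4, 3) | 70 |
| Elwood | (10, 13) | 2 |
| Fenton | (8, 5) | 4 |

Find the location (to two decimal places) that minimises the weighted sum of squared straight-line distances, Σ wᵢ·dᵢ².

(3.46, 5.04)

The minimiser of Σwᵢ‖p−pᵢ‖² is the weighted centroid p* = (Σwᵢpᵢ)/(Σwᵢ).
Σwᵢ = 396.
Σwᵢxᵢ = 200·1 + 60·8 + 60·6 + 70·4 + 2·10 + 4·8 = 1372.
Σwᵢyᵢ = 200·3 + 60·11 + 60·8 + 70·3 + 2·13 + 4·5 = 1996.
x* = 1372/396 = 3.46, y* = 1996/396 = 5.04.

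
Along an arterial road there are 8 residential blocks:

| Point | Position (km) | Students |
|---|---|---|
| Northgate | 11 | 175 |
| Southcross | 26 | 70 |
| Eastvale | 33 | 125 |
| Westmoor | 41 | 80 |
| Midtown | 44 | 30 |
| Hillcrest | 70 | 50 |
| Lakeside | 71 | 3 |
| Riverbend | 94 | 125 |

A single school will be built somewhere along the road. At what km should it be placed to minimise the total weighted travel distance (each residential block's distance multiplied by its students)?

For a sum of weighted absolute distances on a line, the optimum is the weighted median (not the mean). Total weight W = 658; half-weight = 329.
Sort by position and accumulate weight:
  km 11 (Northgate, w=175) → cum 175
  km 26 (Southcross, w=70) → cum 245
  km 33 (Eastvale, w=125) → cum 370  ≥ 329 → median here
  km 41 (Westmoor, w=80) → cum 450
  km 44 (Midtown, w=30) → cum 480
  km 70 (Hillcrest, w=50) → cum 530
  km 71 (Lakeside, w=3) → cum 533
  km 94 (Riverbend, w=125) → cum 658
Optimal location: km 33.

x = 33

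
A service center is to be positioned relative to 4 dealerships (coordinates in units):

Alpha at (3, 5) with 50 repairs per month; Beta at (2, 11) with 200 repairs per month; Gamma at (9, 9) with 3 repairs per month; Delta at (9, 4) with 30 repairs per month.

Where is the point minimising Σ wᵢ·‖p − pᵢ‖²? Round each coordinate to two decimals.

(2.99, 9.18)

The minimiser of Σwᵢ‖p−pᵢ‖² is the weighted centroid p* = (Σwᵢpᵢ)/(Σwᵢ).
Σwᵢ = 283.
Σwᵢxᵢ = 50·3 + 200·2 + 3·9 + 30·9 = 847.
Σwᵢyᵢ = 50·5 + 200·11 + 3·9 + 30·4 = 2597.
x* = 847/283 = 2.99, y* = 2597/283 = 9.18.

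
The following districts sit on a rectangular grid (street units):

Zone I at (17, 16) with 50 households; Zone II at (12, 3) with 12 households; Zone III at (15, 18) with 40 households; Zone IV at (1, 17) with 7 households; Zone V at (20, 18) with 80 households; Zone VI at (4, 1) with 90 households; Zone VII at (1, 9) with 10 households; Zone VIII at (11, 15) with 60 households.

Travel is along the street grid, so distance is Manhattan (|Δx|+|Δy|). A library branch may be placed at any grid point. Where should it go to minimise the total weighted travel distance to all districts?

(12, 16)

Manhattan distance separates: Σwᵢ(|x−xᵢ|+|y−yᵢ|) = Σwᵢ|x−xᵢ| + Σwᵢ|y−yᵢ|, so x and y are optimised independently as 1-D weighted medians.
Total weight W = 349; half = 174.5.
x-coordinate, sorted with cumulative weight:
  x=1 (Zone IV, w=7) cum 7
  x=1 (Zone VII, w=10) cum 17
  x=4 (Zone VI, w=90) cum 107
  x=11 (Zone VIII, w=60) cum 167
  x=12 (Zone II, w=12) cum 179  ← median
  x=15 (Zone III, w=40) cum 219
  x=17 (Zone I, w=50) cum 269
  x=20 (Zone V, w=80) cum 349
⇒ x* = 12
y-coordinate, sorted with cumulative weight:
  y=1 (Zone VI, w=90) cum 90
  y=3 (Zone II, w=12) cum 102
  y=9 (Zone VII, w=10) cum 112
  y=15 (Zone VIII, w=60) cum 172
  y=16 (Zone I, w=50) cum 222  ← median
  y=17 (Zone IV, w=7) cum 229
  y=18 (Zone III, w=40) cum 269
  y=18 (Zone V, w=80) cum 349
⇒ y* = 16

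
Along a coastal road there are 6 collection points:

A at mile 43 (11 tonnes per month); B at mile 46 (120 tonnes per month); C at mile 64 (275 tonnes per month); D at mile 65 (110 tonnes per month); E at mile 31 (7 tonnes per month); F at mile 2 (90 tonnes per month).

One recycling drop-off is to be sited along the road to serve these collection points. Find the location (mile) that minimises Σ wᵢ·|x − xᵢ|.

x = 64

For a sum of weighted absolute distances on a line, the optimum is the weighted median (not the mean). Total weight W = 613; half-weight = 306.5.
Sort by position and accumulate weight:
  mile 2 (F, w=90) → cum 90
  mile 31 (E, w=7) → cum 97
  mile 43 (A, w=11) → cum 108
  mile 46 (B, w=120) → cum 228
  mile 64 (C, w=275) → cum 503  ≥ 306.5 → median here
  mile 65 (D, w=110) → cum 613
Optimal location: mile 64.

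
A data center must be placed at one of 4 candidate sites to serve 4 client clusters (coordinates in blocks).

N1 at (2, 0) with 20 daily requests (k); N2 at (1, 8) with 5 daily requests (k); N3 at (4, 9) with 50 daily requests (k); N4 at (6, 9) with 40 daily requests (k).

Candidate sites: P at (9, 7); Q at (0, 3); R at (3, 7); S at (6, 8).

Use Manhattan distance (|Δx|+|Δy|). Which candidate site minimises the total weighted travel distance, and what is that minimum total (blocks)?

S, total 455 blocks

Total weighted distance at each candidate:
  P (9, 7): total = 875
  Q (0, 3): total = 1110
  R (3, 7): total = 525
  S (6, 8): total = 455
Minimum is at S with total 455 blocks.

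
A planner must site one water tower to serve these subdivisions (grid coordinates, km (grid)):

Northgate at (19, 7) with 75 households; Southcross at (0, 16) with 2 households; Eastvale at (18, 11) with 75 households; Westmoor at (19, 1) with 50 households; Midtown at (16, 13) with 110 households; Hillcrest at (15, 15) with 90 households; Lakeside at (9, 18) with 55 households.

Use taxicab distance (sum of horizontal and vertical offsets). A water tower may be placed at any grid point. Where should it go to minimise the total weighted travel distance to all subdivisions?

(16, 13)

Manhattan distance separates: Σwᵢ(|x−xᵢ|+|y−yᵢ|) = Σwᵢ|x−xᵢ| + Σwᵢ|y−yᵢ|, so x and y are optimised independently as 1-D weighted medians.
Total weight W = 457; half = 228.5.
x-coordinate, sorted with cumulative weight:
  x=0 (Southcross, w=2) cum 2
  x=9 (Lakeside, w=55) cum 57
  x=15 (Hillcrest, w=90) cum 147
  x=16 (Midtown, w=110) cum 257  ← median
  x=18 (Eastvale, w=75) cum 332
  x=19 (Northgate, w=75) cum 407
  x=19 (Westmoor, w=50) cum 457
⇒ x* = 16
y-coordinate, sorted with cumulative weight:
  y=1 (Westmoor, w=50) cum 50
  y=7 (Northgate, w=75) cum 125
  y=11 (Eastvale, w=75) cum 200
  y=13 (Midtown, w=110) cum 310  ← median
  y=15 (Hillcrest, w=90) cum 400
  y=16 (Southcross, w=2) cum 402
  y=18 (Lakeside, w=55) cum 457
⇒ y* = 13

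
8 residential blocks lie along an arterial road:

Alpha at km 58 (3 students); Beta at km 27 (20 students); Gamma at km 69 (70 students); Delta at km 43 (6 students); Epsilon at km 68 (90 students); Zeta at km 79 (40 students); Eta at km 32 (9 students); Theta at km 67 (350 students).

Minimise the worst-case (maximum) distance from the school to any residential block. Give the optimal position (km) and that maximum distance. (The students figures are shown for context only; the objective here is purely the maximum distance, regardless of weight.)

The 1-center on a line is the midpoint of the two extreme points: leftmost at 27, rightmost at 79.
Optimal location = (27 + 79)/2 = 53; maximum distance = (79 − 27)/2 = 26.

location 53, max distance 26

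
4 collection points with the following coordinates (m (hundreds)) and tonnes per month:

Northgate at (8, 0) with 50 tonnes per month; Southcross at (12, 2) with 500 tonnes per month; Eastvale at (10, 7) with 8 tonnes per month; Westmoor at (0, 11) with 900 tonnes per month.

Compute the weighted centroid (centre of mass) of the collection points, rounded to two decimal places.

(4.44, 7.51)

The minimiser of Σwᵢ‖p−pᵢ‖² is the weighted centroid p* = (Σwᵢpᵢ)/(Σwᵢ).
Σwᵢ = 1458.
Σwᵢxᵢ = 50·8 + 500·12 + 8·10 + 900·0 = 6480.
Σwᵢyᵢ = 50·0 + 500·2 + 8·7 + 900·11 = 10956.
x* = 6480/1458 = 4.44, y* = 10956/1458 = 7.51.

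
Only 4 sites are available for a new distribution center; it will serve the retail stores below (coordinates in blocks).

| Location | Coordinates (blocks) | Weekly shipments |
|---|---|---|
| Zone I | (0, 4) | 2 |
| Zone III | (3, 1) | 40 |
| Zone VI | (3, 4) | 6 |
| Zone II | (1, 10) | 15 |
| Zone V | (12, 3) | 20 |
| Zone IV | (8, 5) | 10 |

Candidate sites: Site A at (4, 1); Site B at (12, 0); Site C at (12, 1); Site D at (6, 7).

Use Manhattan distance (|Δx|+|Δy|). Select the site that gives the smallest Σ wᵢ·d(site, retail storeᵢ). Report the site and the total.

Site A, total 538 blocks

Total weighted distance at each candidate:
  Site A (4, 1): total = 538
  Site B (12, 0): total = 975
  Site C (12, 1): total = 882
  Site D (6, 7): total = 774
Minimum is at Site A with total 538 blocks.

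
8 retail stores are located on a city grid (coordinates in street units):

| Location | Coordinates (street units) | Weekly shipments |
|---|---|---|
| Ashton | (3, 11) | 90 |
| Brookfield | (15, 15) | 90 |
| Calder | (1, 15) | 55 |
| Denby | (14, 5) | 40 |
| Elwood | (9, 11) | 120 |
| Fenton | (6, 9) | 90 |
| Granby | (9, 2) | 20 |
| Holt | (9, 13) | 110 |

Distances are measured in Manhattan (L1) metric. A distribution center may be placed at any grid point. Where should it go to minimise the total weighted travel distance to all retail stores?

(9, 11)

Manhattan distance separates: Σwᵢ(|x−xᵢ|+|y−yᵢ|) = Σwᵢ|x−xᵢ| + Σwᵢ|y−yᵢ|, so x and y are optimised independently as 1-D weighted medians.
Total weight W = 615; half = 307.5.
x-coordinate, sorted with cumulative weight:
  x=1 (Calder, w=55) cum 55
  x=3 (Ashton, w=90) cum 145
  x=6 (Fenton, w=90) cum 235
  x=9 (Elwood, w=120) cum 355  ← median
  x=9 (Granby, w=20) cum 375
  x=9 (Holt, w=110) cum 485
  x=14 (Denby, w=40) cum 525
  x=15 (Brookfield, w=90) cum 615
⇒ x* = 9
y-coordinate, sorted with cumulative weight:
  y=2 (Granby, w=20) cum 20
  y=5 (Denby, w=40) cum 60
  y=9 (Fenton, w=90) cum 150
  y=11 (Ashton, w=90) cum 240
  y=11 (Elwood, w=120) cum 360  ← median
  y=13 (Holt, w=110) cum 470
  y=15 (Brookfield, w=90) cum 560
  y=15 (Calder, w=55) cum 615
⇒ y* = 11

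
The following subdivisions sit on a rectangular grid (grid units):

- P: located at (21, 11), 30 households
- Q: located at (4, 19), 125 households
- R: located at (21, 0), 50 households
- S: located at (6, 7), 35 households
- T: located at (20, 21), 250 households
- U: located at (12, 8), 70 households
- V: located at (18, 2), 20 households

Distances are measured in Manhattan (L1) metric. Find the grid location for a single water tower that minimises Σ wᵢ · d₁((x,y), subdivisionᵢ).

(20, 19)

Manhattan distance separates: Σwᵢ(|x−xᵢ|+|y−yᵢ|) = Σwᵢ|x−xᵢ| + Σwᵢ|y−yᵢ|, so x and y are optimised independently as 1-D weighted medians.
Total weight W = 580; half = 290.
x-coordinate, sorted with cumulative weight:
  x=4 (Q, w=125) cum 125
  x=6 (S, w=35) cum 160
  x=12 (U, w=70) cum 230
  x=18 (V, w=20) cum 250
  x=20 (T, w=250) cum 500  ← median
  x=21 (P, w=30) cum 530
  x=21 (R, w=50) cum 580
⇒ x* = 20
y-coordinate, sorted with cumulative weight:
  y=0 (R, w=50) cum 50
  y=2 (V, w=20) cum 70
  y=7 (S, w=35) cum 105
  y=8 (U, w=70) cum 175
  y=11 (P, w=30) cum 205
  y=19 (Q, w=125) cum 330  ← median
  y=21 (T, w=250) cum 580
⇒ y* = 19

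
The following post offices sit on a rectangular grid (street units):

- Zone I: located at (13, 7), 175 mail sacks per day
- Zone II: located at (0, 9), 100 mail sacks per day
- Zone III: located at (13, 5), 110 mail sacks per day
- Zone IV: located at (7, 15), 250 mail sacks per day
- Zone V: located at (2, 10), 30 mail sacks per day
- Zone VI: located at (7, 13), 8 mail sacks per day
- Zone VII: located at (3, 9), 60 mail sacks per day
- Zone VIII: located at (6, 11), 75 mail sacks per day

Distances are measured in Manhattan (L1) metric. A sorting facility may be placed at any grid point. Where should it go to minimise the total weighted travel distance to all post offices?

(7, 9)

Manhattan distance separates: Σwᵢ(|x−xᵢ|+|y−yᵢ|) = Σwᵢ|x−xᵢ| + Σwᵢ|y−yᵢ|, so x and y are optimised independently as 1-D weighted medians.
Total weight W = 808; half = 404.
x-coordinate, sorted with cumulative weight:
  x=0 (Zone II, w=100) cum 100
  x=2 (Zone V, w=30) cum 130
  x=3 (Zone VII, w=60) cum 190
  x=6 (Zone VIII, w=75) cum 265
  x=7 (Zone IV, w=250) cum 515  ← median
  x=7 (Zone VI, w=8) cum 523
  x=13 (Zone I, w=175) cum 698
  x=13 (Zone III, w=110) cum 808
⇒ x* = 7
y-coordinate, sorted with cumulative weight:
  y=5 (Zone III, w=110) cum 110
  y=7 (Zone I, w=175) cum 285
  y=9 (Zone II, w=100) cum 385
  y=9 (Zone VII, w=60) cum 445  ← median
  y=10 (Zone V, w=30) cum 475
  y=11 (Zone VIII, w=75) cum 550
  y=13 (Zone VI, w=8) cum 558
  y=15 (Zone IV, w=250) cum 808
⇒ y* = 9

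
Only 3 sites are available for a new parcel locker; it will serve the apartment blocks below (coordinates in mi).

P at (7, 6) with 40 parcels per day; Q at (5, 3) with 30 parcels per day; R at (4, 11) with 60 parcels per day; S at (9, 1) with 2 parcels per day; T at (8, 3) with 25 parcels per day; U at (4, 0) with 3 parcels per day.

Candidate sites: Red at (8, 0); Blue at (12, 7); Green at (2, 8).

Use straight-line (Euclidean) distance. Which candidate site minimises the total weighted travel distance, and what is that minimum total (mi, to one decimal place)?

Green, total 846.5 mi

Total weighted distance at each candidate:
  Red (8, 0): total = 1162.7
  Blue (12, 7): total = 1169.2
  Green (2, 8): total = 846.5
Minimum is at Green with total 846.5 mi.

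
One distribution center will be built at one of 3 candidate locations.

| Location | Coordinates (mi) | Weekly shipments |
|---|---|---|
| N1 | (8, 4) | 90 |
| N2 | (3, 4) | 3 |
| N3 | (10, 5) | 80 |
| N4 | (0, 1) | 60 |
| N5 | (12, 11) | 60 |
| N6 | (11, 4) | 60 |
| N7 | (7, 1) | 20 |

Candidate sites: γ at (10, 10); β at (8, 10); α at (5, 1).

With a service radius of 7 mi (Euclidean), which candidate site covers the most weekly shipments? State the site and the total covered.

Coverage radius r = 7 mi; a point is covered iff (Δx)²+(Δy)² ≤ 7² = 49.
  γ (10, 10): covers {N1, N3, N5, N6} → 290
  β (8, 10): covers {N1, N3, N5, N6} → 290
  α (5, 1): covers {N1, N2, N3, N4, N6, N7} → 313
Maximum coverage at α: 313 weekly shipments.

α, covering 313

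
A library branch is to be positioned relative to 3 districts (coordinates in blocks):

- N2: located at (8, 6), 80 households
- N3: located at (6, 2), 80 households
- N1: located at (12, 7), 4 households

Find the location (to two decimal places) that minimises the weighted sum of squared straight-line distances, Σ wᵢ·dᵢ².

The minimiser of Σwᵢ‖p−pᵢ‖² is the weighted centroid p* = (Σwᵢpᵢ)/(Σwᵢ).
Σwᵢ = 164.
Σwᵢxᵢ = 80·8 + 80·6 + 4·12 = 1168.
Σwᵢyᵢ = 80·6 + 80·2 + 4·7 = 668.
x* = 1168/164 = 7.12, y* = 668/164 = 4.07.

(7.12, 4.07)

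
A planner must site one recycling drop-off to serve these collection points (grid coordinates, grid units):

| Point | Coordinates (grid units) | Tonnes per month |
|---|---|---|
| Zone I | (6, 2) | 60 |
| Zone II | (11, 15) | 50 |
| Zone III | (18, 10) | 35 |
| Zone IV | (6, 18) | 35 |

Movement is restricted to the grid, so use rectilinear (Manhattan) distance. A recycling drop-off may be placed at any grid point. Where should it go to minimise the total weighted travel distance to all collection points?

(6, 10)

Manhattan distance separates: Σwᵢ(|x−xᵢ|+|y−yᵢ|) = Σwᵢ|x−xᵢ| + Σwᵢ|y−yᵢ|, so x and y are optimised independently as 1-D weighted medians.
Total weight W = 180; half = 90.
x-coordinate, sorted with cumulative weight:
  x=6 (Zone I, w=60) cum 60
  x=6 (Zone IV, w=35) cum 95  ← median
  x=11 (Zone II, w=50) cum 145
  x=18 (Zone III, w=35) cum 180
⇒ x* = 6
y-coordinate, sorted with cumulative weight:
  y=2 (Zone I, w=60) cum 60
  y=10 (Zone III, w=35) cum 95  ← median
  y=15 (Zone II, w=50) cum 145
  y=18 (Zone IV, w=35) cum 180
⇒ y* = 10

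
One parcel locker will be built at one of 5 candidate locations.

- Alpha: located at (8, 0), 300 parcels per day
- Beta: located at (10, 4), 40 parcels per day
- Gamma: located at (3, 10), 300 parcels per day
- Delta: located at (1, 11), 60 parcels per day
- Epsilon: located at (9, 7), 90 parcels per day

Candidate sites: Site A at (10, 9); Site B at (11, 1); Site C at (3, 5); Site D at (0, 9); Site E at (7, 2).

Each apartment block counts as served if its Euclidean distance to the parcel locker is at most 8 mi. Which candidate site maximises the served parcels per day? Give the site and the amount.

Coverage radius r = 8 mi; a point is covered iff (Δx)²+(Δy)² ≤ 8² = 64.
  Site A (10, 9): covers {Beta, Gamma, Epsilon} → 430
  Site B (11, 1): covers {Alpha, Beta, Epsilon} → 430
  Site C (3, 5): covers {Alpha, Beta, Gamma, Delta, Epsilon} → 790
  Site D (0, 9): covers {Gamma, Delta} → 360
  Site E (7, 2): covers {Alpha, Beta, Epsilon} → 430
Maximum coverage at Site C: 790 parcels per day.

Site C, covering 790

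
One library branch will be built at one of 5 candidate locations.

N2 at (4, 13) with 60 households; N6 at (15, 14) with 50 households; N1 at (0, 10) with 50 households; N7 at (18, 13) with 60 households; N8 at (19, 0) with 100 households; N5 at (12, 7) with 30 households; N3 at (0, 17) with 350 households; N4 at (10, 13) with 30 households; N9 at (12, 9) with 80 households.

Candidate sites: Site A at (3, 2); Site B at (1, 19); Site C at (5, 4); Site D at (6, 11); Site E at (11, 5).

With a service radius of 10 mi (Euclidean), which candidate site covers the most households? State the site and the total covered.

Coverage radius r = 10 mi; a point is covered iff (Δx)²+(Δy)² ≤ 10² = 100.
  Site A (3, 2): covers {N1} → 50
  Site B (1, 19): covers {N2, N1, N3} → 460
  Site C (5, 4): covers {N2, N1, N5, N9} → 220
  Site D (6, 11): covers {N2, N6, N1, N5, N3, N4, N9} → 650
  Site E (11, 5): covers {N6, N8, N5, N4, N9} → 290
Maximum coverage at Site D: 650 households.

Site D, covering 650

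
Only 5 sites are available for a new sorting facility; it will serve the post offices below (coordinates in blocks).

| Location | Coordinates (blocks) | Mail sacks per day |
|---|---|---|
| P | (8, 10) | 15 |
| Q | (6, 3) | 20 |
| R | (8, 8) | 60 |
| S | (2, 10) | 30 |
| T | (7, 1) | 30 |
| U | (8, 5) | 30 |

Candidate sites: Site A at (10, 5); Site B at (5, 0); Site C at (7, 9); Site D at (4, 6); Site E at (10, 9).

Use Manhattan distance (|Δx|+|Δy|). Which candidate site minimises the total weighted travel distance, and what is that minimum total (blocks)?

Site C, total 860 blocks

Total weighted distance at each candidate:
  Site A (10, 5): total = 1185
  Site B (5, 0): total = 1655
  Site C (7, 9): total = 860
  Site D (4, 6): total = 1150
  Site E (10, 9): total = 1205
Minimum is at Site C with total 860 blocks.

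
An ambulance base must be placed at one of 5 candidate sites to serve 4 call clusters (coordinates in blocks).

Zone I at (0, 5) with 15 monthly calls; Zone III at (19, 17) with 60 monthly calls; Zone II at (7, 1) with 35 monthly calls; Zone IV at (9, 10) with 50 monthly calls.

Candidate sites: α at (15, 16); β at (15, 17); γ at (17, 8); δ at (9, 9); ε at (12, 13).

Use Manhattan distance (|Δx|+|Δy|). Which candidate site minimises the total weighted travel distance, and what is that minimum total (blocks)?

δ, total 1675 blocks

Total weighted distance at each candidate:
  α (15, 16): total = 2095
  β (15, 17): total = 2135
  γ (17, 8): total = 2055
  δ (9, 9): total = 1675
  ε (12, 13): total = 1855
Minimum is at δ with total 1675 blocks.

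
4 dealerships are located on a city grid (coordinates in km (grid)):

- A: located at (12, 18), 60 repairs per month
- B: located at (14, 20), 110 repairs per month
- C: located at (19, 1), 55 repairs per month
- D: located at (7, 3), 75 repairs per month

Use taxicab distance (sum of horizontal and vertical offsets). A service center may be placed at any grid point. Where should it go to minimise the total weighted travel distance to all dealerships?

Manhattan distance separates: Σwᵢ(|x−xᵢ|+|y−yᵢ|) = Σwᵢ|x−xᵢ| + Σwᵢ|y−yᵢ|, so x and y are optimised independently as 1-D weighted medians.
Total weight W = 300; half = 150.
x-coordinate, sorted with cumulative weight:
  x=7 (D, w=75) cum 75
  x=12 (A, w=60) cum 135
  x=14 (B, w=110) cum 245  ← median
  x=19 (C, w=55) cum 300
⇒ x* = 14
y-coordinate, sorted with cumulative weight:
  y=1 (C, w=55) cum 55
  y=3 (D, w=75) cum 130
  y=18 (A, w=60) cum 190  ← median
  y=20 (B, w=110) cum 300
⇒ y* = 18

(14, 18)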